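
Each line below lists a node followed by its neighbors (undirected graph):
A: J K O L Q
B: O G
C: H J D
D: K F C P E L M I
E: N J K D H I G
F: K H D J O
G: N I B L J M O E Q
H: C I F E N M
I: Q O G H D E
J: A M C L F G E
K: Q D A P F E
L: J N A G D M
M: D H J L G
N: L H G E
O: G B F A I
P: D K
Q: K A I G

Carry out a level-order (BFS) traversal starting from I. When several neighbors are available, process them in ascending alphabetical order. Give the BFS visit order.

I, D, E, G, H, O, Q, C, F, K, L, M, P, J, N, B, A

Visit I; enqueue D, E, G, H, O, Q → queue [D, E, G, H, O, Q]
Visit D; enqueue C, F, K, L, M, P → queue [E, G, H, O, Q, C, F, K, L, M, P]
Visit E; enqueue J, N → queue [G, H, O, Q, C, F, K, L, M, P, J, N]
Visit G; enqueue B → queue [H, O, Q, C, F, K, L, M, P, J, N, B]
Visit H → queue [O, Q, C, F, K, L, M, P, J, N, B]
Visit O; enqueue A → queue [Q, C, F, K, L, M, P, J, N, B, A]
Visit Q → queue [C, F, K, L, M, P, J, N, B, A]
Visit C → queue [F, K, L, M, P, J, N, B, A]
Visit F → queue [K, L, M, P, J, N, B, A]
Visit K → queue [L, M, P, J, N, B, A]
Visit L → queue [M, P, J, N, B, A]
Visit M → queue [P, J, N, B, A]
Visit P → queue [J, N, B, A]
Visit J → queue [N, B, A]
Visit N → queue [B, A]
Visit B → queue [A]
Visit A → queue []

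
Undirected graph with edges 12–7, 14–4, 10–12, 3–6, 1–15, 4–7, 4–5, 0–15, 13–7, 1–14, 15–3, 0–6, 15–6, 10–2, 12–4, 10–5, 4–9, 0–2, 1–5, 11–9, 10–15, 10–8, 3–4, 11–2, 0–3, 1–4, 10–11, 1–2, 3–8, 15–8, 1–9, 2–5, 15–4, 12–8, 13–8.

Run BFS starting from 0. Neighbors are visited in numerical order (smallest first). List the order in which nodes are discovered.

Visit 0; enqueue 2, 3, 6, 15 → queue [2, 3, 6, 15]
Visit 2; enqueue 1, 5, 10, 11 → queue [3, 6, 15, 1, 5, 10, 11]
Visit 3; enqueue 4, 8 → queue [6, 15, 1, 5, 10, 11, 4, 8]
Visit 6 → queue [15, 1, 5, 10, 11, 4, 8]
Visit 15 → queue [1, 5, 10, 11, 4, 8]
Visit 1; enqueue 9, 14 → queue [5, 10, 11, 4, 8, 9, 14]
Visit 5 → queue [10, 11, 4, 8, 9, 14]
Visit 10; enqueue 12 → queue [11, 4, 8, 9, 14, 12]
Visit 11 → queue [4, 8, 9, 14, 12]
Visit 4; enqueue 7 → queue [8, 9, 14, 12, 7]
Visit 8; enqueue 13 → queue [9, 14, 12, 7, 13]
Visit 9 → queue [14, 12, 7, 13]
Visit 14 → queue [12, 7, 13]
Visit 12 → queue [7, 13]
Visit 7 → queue [13]
Visit 13 → queue []

0 → 2 → 3 → 6 → 15 → 1 → 5 → 10 → 11 → 4 → 8 → 9 → 14 → 12 → 7 → 13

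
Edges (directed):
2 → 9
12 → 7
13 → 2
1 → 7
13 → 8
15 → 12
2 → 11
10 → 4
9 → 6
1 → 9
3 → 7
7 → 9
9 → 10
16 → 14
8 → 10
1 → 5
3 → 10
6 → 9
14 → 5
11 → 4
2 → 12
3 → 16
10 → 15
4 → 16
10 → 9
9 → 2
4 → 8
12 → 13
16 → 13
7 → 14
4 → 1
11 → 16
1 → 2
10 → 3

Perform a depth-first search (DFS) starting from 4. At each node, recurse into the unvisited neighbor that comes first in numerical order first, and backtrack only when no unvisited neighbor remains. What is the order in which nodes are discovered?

4 -> 1 -> 2 -> 9 -> 6 -> 10 -> 3 -> 7 -> 14 -> 5 -> 16 -> 13 -> 8 -> 15 -> 12 -> 11

Visit 4
4 → 1
1 → 2
2 → 9
9 → 6
9 → 10
10 → 3
3 → 7
7 → 14
14 → 5
3 → 16
16 → 13
13 → 8
10 → 15
15 → 12
2 → 11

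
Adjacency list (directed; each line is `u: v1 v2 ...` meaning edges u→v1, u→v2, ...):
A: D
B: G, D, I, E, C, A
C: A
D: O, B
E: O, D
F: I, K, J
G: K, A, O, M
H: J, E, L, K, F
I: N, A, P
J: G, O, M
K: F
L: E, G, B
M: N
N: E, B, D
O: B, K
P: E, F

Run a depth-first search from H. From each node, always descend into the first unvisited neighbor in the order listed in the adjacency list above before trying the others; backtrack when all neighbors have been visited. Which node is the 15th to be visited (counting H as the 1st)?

Visit H
H → J
J → G
G → K
K → F
F → I
I → N
N → E
E → O
O → B
B → D
B → C
C → A
I → P
G → M
H → L

Visit order: H, J, G, K, F, I, N, E, O, B, D, C, A, P, M, L

M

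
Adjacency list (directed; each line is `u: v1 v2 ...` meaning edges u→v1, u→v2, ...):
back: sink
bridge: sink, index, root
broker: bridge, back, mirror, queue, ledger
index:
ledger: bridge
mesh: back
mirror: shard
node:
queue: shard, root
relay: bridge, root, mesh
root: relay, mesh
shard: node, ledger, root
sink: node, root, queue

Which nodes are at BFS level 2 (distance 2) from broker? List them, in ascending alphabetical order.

Level 0: broker
Level 1: back, bridge, ledger, mirror, queue
Level 2: index, root, shard, sink
Level 3: mesh, node, relay

index, root, shard, sink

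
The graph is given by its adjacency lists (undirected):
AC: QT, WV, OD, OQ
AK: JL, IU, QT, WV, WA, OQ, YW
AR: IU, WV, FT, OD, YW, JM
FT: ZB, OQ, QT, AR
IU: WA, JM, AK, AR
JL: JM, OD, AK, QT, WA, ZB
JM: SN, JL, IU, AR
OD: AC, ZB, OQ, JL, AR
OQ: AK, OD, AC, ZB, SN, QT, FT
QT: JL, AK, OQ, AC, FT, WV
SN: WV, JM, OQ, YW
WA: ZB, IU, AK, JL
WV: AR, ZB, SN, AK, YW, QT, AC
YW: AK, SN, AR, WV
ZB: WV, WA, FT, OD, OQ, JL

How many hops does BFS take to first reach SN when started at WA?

3

Level 0: WA
Level 1: AK, IU, JL, ZB
Level 2: AR, FT, JM, OD, OQ, QT, WV, YW
Level 3: AC, SN
SN first appears at level 3.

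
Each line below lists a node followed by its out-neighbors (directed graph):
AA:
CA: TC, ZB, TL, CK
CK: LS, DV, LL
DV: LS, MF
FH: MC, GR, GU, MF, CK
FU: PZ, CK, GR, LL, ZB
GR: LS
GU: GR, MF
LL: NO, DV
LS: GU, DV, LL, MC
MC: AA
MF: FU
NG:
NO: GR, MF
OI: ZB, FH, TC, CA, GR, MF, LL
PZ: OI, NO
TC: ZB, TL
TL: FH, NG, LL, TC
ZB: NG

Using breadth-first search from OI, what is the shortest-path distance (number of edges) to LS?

2

Level 0: OI
Level 1: CA, FH, GR, LL, MF, TC, ZB
Level 2: CK, DV, FU, GU, LS, MC, NG, NO, TL
Level 3: AA, PZ
LS first appears at level 2.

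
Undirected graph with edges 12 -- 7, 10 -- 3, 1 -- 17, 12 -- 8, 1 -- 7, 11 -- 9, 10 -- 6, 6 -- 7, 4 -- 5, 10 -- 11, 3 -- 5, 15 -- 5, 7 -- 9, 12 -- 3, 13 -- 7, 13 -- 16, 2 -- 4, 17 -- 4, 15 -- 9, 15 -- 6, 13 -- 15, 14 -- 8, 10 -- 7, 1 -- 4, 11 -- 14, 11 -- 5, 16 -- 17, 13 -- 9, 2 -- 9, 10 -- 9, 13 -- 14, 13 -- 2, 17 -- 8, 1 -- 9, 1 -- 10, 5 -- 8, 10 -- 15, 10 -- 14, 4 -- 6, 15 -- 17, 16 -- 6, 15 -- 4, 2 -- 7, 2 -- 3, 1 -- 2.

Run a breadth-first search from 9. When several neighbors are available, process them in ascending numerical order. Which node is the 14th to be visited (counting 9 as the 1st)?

14

Visit 9; enqueue 1, 2, 7, 10, 11, 13, 15 → queue [1, 2, 7, 10, 11, 13, 15]
Visit 1; enqueue 4, 17 → queue [2, 7, 10, 11, 13, 15, 4, 17]
Visit 2; enqueue 3 → queue [7, 10, 11, 13, 15, 4, 17, 3]
Visit 7; enqueue 6, 12 → queue [10, 11, 13, 15, 4, 17, 3, 6, 12]
Visit 10; enqueue 14 → queue [11, 13, 15, 4, 17, 3, 6, 12, 14]
Visit 11; enqueue 5 → queue [13, 15, 4, 17, 3, 6, 12, 14, 5]
Visit 13; enqueue 16 → queue [15, 4, 17, 3, 6, 12, 14, 5, 16]
Visit 15 → queue [4, 17, 3, 6, 12, 14, 5, 16]
Visit 4 → queue [17, 3, 6, 12, 14, 5, 16]
Visit 17; enqueue 8 → queue [3, 6, 12, 14, 5, 16, 8]
Visit 3 → queue [6, 12, 14, 5, 16, 8]
Visit 6 → queue [12, 14, 5, 16, 8]
Visit 12 → queue [14, 5, 16, 8]
Visit 14 → queue [5, 16, 8]
Visit 5 → queue [16, 8]
Visit 16 → queue [8]
Visit 8 → queue []

Visit order: 9, 1, 2, 7, 10, 11, 13, 15, 4, 17, 3, 6, 12, 14, 5, 16, 8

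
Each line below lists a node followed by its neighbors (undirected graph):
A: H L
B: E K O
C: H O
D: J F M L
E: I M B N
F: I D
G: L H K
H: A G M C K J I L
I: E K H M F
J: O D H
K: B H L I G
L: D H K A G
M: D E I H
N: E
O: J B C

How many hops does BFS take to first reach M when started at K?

2

Level 0: K
Level 1: B, G, H, I, L
Level 2: A, C, D, E, F, J, M, O
Level 3: N
M first appears at level 2.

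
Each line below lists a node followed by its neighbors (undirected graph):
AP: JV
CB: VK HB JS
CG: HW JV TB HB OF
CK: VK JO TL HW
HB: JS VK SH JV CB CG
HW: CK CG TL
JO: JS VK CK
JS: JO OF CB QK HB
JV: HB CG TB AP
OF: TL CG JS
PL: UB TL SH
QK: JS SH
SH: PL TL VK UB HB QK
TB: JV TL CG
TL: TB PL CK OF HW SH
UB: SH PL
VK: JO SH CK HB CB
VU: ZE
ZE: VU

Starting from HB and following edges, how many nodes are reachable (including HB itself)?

BFS from HB visits: HB, VK, SH, JV, JS, CG, CB, JO, CK, UB, TL, QK, PL, TB, AP, OF, HW
Reachable nodes: 17 of 19 total.

17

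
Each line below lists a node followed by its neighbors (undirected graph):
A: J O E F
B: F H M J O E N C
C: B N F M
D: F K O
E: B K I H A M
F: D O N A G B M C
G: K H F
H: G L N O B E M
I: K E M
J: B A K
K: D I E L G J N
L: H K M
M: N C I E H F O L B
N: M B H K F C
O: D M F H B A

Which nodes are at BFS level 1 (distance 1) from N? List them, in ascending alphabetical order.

B, C, F, H, K, M

Level 0: N
Level 1: B, C, F, H, K, M
Level 2: A, D, E, G, I, J, L, O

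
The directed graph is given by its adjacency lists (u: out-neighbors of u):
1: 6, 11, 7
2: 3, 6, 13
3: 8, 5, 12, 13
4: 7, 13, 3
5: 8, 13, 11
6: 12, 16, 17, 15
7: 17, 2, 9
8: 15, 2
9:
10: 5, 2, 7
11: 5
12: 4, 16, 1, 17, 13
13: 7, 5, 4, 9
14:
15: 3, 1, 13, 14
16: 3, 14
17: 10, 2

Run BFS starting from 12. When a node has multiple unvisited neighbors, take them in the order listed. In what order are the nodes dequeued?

12, 4, 16, 1, 17, 13, 7, 3, 14, 6, 11, 10, 2, 5, 9, 8, 15

Visit 12; enqueue 4, 16, 1, 17, 13 → queue [4, 16, 1, 17, 13]
Visit 4; enqueue 7, 3 → queue [16, 1, 17, 13, 7, 3]
Visit 16; enqueue 14 → queue [1, 17, 13, 7, 3, 14]
Visit 1; enqueue 6, 11 → queue [17, 13, 7, 3, 14, 6, 11]
Visit 17; enqueue 10, 2 → queue [13, 7, 3, 14, 6, 11, 10, 2]
Visit 13; enqueue 5, 9 → queue [7, 3, 14, 6, 11, 10, 2, 5, 9]
Visit 7 → queue [3, 14, 6, 11, 10, 2, 5, 9]
Visit 3; enqueue 8 → queue [14, 6, 11, 10, 2, 5, 9, 8]
Visit 14 → queue [6, 11, 10, 2, 5, 9, 8]
Visit 6; enqueue 15 → queue [11, 10, 2, 5, 9, 8, 15]
Visit 11 → queue [10, 2, 5, 9, 8, 15]
Visit 10 → queue [2, 5, 9, 8, 15]
Visit 2 → queue [5, 9, 8, 15]
Visit 5 → queue [9, 8, 15]
Visit 9 → queue [8, 15]
Visit 8 → queue [15]
Visit 15 → queue []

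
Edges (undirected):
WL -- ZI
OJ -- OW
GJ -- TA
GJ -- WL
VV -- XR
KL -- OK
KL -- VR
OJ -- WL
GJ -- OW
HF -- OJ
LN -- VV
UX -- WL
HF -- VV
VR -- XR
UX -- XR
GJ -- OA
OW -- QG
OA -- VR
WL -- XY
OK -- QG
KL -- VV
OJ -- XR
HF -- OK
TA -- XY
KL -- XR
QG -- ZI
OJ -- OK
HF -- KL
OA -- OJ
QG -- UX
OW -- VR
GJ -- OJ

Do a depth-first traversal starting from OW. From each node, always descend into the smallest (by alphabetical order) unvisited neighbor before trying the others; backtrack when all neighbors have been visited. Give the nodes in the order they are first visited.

OW → GJ → OA → OJ → HF → KL → OK → QG → UX → WL → XY → TA → ZI → XR → VR → VV → LN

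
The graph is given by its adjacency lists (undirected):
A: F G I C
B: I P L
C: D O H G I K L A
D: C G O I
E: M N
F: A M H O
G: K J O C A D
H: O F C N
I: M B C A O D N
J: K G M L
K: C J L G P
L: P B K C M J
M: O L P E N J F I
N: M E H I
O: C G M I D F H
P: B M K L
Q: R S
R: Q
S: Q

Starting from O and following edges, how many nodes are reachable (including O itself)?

16

BFS from O visits: O, C, G, M, I, D, F, H, K, L, A, J, P, E, N, B
Reachable nodes: 16 of 19 total.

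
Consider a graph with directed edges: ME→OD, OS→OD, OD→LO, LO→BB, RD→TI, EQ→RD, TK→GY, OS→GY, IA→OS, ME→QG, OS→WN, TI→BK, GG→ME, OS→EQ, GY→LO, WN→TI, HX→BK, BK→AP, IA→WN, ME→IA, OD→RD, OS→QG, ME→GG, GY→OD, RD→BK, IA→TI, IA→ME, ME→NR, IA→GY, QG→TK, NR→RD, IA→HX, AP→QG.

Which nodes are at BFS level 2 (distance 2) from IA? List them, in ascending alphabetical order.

Level 0: IA
Level 1: GY, HX, ME, OS, TI, WN
Level 2: BK, EQ, GG, LO, NR, OD, QG
Level 3: AP, BB, RD, TK

BK, EQ, GG, LO, NR, OD, QG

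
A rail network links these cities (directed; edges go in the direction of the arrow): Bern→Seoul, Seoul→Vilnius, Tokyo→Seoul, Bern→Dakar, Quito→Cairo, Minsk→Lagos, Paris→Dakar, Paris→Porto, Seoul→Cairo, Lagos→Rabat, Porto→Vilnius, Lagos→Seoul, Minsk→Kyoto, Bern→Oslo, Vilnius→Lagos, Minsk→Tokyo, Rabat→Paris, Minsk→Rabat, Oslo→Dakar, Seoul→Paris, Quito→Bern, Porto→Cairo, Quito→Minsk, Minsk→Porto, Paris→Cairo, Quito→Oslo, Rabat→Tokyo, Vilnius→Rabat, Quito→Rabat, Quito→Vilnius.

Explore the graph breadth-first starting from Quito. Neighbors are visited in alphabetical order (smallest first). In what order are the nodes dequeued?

Quito -> Bern -> Cairo -> Minsk -> Oslo -> Rabat -> Vilnius -> Dakar -> Seoul -> Kyoto -> Lagos -> Porto -> Tokyo -> Paris

Visit Quito; enqueue Bern, Cairo, Minsk, Oslo, Rabat, Vilnius → queue [Bern, Cairo, Minsk, Oslo, Rabat, Vilnius]
Visit Bern; enqueue Dakar, Seoul → queue [Cairo, Minsk, Oslo, Rabat, Vilnius, Dakar, Seoul]
Visit Cairo → queue [Minsk, Oslo, Rabat, Vilnius, Dakar, Seoul]
Visit Minsk; enqueue Kyoto, Lagos, Porto, Tokyo → queue [Oslo, Rabat, Vilnius, Dakar, Seoul, Kyoto, Lagos, Porto, Tokyo]
Visit Oslo → queue [Rabat, Vilnius, Dakar, Seoul, Kyoto, Lagos, Porto, Tokyo]
Visit Rabat; enqueue Paris → queue [Vilnius, Dakar, Seoul, Kyoto, Lagos, Porto, Tokyo, Paris]
Visit Vilnius → queue [Dakar, Seoul, Kyoto, Lagos, Porto, Tokyo, Paris]
Visit Dakar → queue [Seoul, Kyoto, Lagos, Porto, Tokyo, Paris]
Visit Seoul → queue [Kyoto, Lagos, Porto, Tokyo, Paris]
Visit Kyoto → queue [Lagos, Porto, Tokyo, Paris]
Visit Lagos → queue [Porto, Tokyo, Paris]
Visit Porto → queue [Tokyo, Paris]
Visit Tokyo → queue [Paris]
Visit Paris → queue []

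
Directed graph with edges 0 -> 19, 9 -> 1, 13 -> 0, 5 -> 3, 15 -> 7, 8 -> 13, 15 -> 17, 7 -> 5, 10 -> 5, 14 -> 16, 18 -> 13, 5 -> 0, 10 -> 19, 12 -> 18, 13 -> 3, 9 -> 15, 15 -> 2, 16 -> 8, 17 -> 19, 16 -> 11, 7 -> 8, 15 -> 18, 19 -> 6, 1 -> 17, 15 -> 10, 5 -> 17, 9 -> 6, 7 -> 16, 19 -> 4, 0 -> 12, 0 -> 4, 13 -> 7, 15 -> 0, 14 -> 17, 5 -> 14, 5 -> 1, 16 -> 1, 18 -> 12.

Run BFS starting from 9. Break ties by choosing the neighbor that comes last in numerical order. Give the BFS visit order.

Visit 9; enqueue 15, 6, 1 → queue [15, 6, 1]
Visit 15; enqueue 18, 17, 10, 7, 2, 0 → queue [6, 1, 18, 17, 10, 7, 2, 0]
Visit 6 → queue [1, 18, 17, 10, 7, 2, 0]
Visit 1 → queue [18, 17, 10, 7, 2, 0]
Visit 18; enqueue 13, 12 → queue [17, 10, 7, 2, 0, 13, 12]
Visit 17; enqueue 19 → queue [10, 7, 2, 0, 13, 12, 19]
Visit 10; enqueue 5 → queue [7, 2, 0, 13, 12, 19, 5]
Visit 7; enqueue 16, 8 → queue [2, 0, 13, 12, 19, 5, 16, 8]
Visit 2 → queue [0, 13, 12, 19, 5, 16, 8]
Visit 0; enqueue 4 → queue [13, 12, 19, 5, 16, 8, 4]
Visit 13; enqueue 3 → queue [12, 19, 5, 16, 8, 4, 3]
Visit 12 → queue [19, 5, 16, 8, 4, 3]
Visit 19 → queue [5, 16, 8, 4, 3]
Visit 5; enqueue 14 → queue [16, 8, 4, 3, 14]
Visit 16; enqueue 11 → queue [8, 4, 3, 14, 11]
Visit 8 → queue [4, 3, 14, 11]
Visit 4 → queue [3, 14, 11]
Visit 3 → queue [14, 11]
Visit 14 → queue [11]
Visit 11 → queue []

9 15 6 1 18 17 10 7 2 0 13 12 19 5 16 8 4 3 14 11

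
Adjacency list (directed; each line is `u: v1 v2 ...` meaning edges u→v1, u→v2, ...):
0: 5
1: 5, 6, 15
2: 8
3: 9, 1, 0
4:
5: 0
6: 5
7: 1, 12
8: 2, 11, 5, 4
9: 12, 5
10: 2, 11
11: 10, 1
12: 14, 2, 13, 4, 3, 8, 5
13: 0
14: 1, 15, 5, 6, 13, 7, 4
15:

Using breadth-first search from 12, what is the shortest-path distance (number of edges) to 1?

2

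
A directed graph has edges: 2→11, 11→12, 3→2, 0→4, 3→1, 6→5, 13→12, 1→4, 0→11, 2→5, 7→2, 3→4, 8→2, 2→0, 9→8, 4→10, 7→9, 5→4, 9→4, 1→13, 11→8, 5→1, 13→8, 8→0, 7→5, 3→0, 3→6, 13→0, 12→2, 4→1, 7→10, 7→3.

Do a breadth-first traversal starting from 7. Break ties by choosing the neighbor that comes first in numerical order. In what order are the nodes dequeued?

Visit 7; enqueue 2, 3, 5, 9, 10 → queue [2, 3, 5, 9, 10]
Visit 2; enqueue 0, 11 → queue [3, 5, 9, 10, 0, 11]
Visit 3; enqueue 1, 4, 6 → queue [5, 9, 10, 0, 11, 1, 4, 6]
Visit 5 → queue [9, 10, 0, 11, 1, 4, 6]
Visit 9; enqueue 8 → queue [10, 0, 11, 1, 4, 6, 8]
Visit 10 → queue [0, 11, 1, 4, 6, 8]
Visit 0 → queue [11, 1, 4, 6, 8]
Visit 11; enqueue 12 → queue [1, 4, 6, 8, 12]
Visit 1; enqueue 13 → queue [4, 6, 8, 12, 13]
Visit 4 → queue [6, 8, 12, 13]
Visit 6 → queue [8, 12, 13]
Visit 8 → queue [12, 13]
Visit 12 → queue [13]
Visit 13 → queue []

7 → 2 → 3 → 5 → 9 → 10 → 0 → 11 → 1 → 4 → 6 → 8 → 12 → 13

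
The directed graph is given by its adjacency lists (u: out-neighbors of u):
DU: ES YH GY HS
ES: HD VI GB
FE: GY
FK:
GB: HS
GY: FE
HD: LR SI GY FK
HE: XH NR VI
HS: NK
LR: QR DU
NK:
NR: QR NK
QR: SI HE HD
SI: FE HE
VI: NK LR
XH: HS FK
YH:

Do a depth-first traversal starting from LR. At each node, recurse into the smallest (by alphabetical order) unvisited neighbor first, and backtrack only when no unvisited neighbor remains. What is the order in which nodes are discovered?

Visit LR
LR → DU
DU → ES
ES → GB
GB → HS
HS → NK
ES → HD
HD → FK
HD → GY
GY → FE
HD → SI
SI → HE
HE → NR
NR → QR
HE → VI
HE → XH
DU → YH

LR, DU, ES, GB, HS, NK, HD, FK, GY, FE, SI, HE, NR, QR, VI, XH, YH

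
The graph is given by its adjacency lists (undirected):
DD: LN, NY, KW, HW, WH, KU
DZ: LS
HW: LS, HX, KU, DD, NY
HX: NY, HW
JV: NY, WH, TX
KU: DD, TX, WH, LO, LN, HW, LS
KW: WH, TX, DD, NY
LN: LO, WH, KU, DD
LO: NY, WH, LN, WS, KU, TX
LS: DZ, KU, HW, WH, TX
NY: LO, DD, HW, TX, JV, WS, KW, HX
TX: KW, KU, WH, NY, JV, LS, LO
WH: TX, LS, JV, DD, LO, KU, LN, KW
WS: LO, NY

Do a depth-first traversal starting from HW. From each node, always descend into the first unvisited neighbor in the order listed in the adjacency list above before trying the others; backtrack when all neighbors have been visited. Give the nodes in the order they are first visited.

Visit HW
HW → LS
LS → DZ
LS → KU
KU → DD
DD → LN
LN → LO
LO → NY
NY → TX
TX → KW
KW → WH
WH → JV
NY → WS
NY → HX

HW LS DZ KU DD LN LO NY TX KW WH JV WS HX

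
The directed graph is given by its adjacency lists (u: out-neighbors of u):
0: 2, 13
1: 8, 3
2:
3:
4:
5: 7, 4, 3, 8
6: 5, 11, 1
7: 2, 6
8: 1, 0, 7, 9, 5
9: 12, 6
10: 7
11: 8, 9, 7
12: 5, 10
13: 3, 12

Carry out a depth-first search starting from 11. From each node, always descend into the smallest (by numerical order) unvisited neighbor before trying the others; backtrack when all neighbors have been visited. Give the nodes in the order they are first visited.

Visit 11
11 → 7
7 → 2
7 → 6
6 → 1
1 → 3
1 → 8
8 → 0
0 → 13
13 → 12
12 → 5
5 → 4
12 → 10
8 → 9

11 7 2 6 1 3 8 0 13 12 5 4 10 9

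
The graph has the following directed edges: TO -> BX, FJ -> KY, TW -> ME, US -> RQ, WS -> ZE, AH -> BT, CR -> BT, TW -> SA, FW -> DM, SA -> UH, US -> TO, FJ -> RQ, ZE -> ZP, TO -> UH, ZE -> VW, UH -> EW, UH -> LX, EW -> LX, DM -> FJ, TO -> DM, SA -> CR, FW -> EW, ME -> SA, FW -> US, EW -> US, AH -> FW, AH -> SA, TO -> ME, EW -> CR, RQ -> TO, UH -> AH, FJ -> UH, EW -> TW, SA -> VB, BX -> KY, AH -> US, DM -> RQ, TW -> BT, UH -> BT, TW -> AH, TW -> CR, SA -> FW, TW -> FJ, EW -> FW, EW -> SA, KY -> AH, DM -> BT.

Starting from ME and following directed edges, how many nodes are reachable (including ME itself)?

BFS from ME visits: ME, SA, CR, FW, UH, VB, BT, DM, EW, US, AH, LX, FJ, RQ, TW, TO, KY, BX
Reachable nodes: 18 of 22 total.

18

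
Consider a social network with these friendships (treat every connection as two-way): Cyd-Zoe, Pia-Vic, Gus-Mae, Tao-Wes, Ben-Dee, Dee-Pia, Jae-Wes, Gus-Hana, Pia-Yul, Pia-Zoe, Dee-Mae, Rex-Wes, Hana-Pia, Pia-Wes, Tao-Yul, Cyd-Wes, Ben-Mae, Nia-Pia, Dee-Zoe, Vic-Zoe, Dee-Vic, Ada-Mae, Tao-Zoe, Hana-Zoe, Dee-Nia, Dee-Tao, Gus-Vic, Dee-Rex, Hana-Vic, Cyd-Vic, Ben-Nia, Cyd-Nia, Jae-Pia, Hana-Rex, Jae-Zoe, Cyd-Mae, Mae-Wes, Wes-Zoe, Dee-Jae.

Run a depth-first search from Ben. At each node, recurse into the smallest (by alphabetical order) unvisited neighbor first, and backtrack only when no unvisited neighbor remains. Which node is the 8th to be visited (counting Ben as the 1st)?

Ada

Visit Ben
Ben → Dee
Dee → Jae
Jae → Pia
Pia → Hana
Hana → Gus
Gus → Mae
Mae → Ada
Mae → Cyd
Cyd → Nia
Cyd → Vic
Vic → Zoe
Zoe → Tao
Tao → Wes
Wes → Rex
Tao → Yul

Visit order: Ben, Dee, Jae, Pia, Hana, Gus, Mae, Ada, Cyd, Nia, Vic, Zoe, Tao, Wes, Rex, Yul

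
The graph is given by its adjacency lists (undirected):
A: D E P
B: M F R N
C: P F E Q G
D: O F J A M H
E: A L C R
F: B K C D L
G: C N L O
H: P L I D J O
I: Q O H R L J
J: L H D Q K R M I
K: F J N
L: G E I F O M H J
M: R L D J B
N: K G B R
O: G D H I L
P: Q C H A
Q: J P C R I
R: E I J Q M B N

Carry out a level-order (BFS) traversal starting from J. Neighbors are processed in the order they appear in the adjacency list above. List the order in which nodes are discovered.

Visit J; enqueue L, H, D, Q, K, R, M, I → queue [L, H, D, Q, K, R, M, I]
Visit L; enqueue G, E, F, O → queue [H, D, Q, K, R, M, I, G, E, F, O]
Visit H; enqueue P → queue [D, Q, K, R, M, I, G, E, F, O, P]
Visit D; enqueue A → queue [Q, K, R, M, I, G, E, F, O, P, A]
Visit Q; enqueue C → queue [K, R, M, I, G, E, F, O, P, A, C]
Visit K; enqueue N → queue [R, M, I, G, E, F, O, P, A, C, N]
Visit R; enqueue B → queue [M, I, G, E, F, O, P, A, C, N, B]
Visit M → queue [I, G, E, F, O, P, A, C, N, B]
Visit I → queue [G, E, F, O, P, A, C, N, B]
Visit G → queue [E, F, O, P, A, C, N, B]
Visit E → queue [F, O, P, A, C, N, B]
Visit F → queue [O, P, A, C, N, B]
Visit O → queue [P, A, C, N, B]
Visit P → queue [A, C, N, B]
Visit A → queue [C, N, B]
Visit C → queue [N, B]
Visit N → queue [B]
Visit B → queue []

J, L, H, D, Q, K, R, M, I, G, E, F, O, P, A, C, N, B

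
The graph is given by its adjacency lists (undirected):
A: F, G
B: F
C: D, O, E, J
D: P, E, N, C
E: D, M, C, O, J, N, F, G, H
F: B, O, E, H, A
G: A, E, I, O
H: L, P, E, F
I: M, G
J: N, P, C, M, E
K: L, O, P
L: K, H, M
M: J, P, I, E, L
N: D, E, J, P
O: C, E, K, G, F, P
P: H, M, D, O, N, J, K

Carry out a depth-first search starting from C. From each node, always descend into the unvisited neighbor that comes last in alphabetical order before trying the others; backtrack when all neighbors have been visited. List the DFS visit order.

C, O, P, N, J, M, L, K, H, F, E, G, I, A, D, B

Visit C
C → O
O → P
P → N
N → J
J → M
M → L
L → K
L → H
H → F
F → E
E → G
G → I
G → A
E → D
F → B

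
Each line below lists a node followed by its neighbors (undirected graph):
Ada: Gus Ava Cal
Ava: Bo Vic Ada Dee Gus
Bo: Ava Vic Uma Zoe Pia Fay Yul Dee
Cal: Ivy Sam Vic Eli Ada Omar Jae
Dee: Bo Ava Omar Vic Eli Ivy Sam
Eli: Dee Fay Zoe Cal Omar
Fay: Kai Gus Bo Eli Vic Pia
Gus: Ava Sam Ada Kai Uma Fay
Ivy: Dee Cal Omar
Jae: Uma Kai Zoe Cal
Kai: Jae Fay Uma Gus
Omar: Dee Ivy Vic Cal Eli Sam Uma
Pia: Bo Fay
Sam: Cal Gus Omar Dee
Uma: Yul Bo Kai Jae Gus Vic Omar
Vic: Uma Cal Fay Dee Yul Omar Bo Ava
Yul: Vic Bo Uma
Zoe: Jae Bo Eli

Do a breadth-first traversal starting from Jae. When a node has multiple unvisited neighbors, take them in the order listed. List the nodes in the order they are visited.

Jae, Uma, Kai, Zoe, Cal, Yul, Bo, Gus, Vic, Omar, Fay, Eli, Ivy, Sam, Ada, Ava, Pia, Dee

Visit Jae; enqueue Uma, Kai, Zoe, Cal → queue [Uma, Kai, Zoe, Cal]
Visit Uma; enqueue Yul, Bo, Gus, Vic, Omar → queue [Kai, Zoe, Cal, Yul, Bo, Gus, Vic, Omar]
Visit Kai; enqueue Fay → queue [Zoe, Cal, Yul, Bo, Gus, Vic, Omar, Fay]
Visit Zoe; enqueue Eli → queue [Cal, Yul, Bo, Gus, Vic, Omar, Fay, Eli]
Visit Cal; enqueue Ivy, Sam, Ada → queue [Yul, Bo, Gus, Vic, Omar, Fay, Eli, Ivy, Sam, Ada]
Visit Yul → queue [Bo, Gus, Vic, Omar, Fay, Eli, Ivy, Sam, Ada]
Visit Bo; enqueue Ava, Pia, Dee → queue [Gus, Vic, Omar, Fay, Eli, Ivy, Sam, Ada, Ava, Pia, Dee]
Visit Gus → queue [Vic, Omar, Fay, Eli, Ivy, Sam, Ada, Ava, Pia, Dee]
Visit Vic → queue [Omar, Fay, Eli, Ivy, Sam, Ada, Ava, Pia, Dee]
Visit Omar → queue [Fay, Eli, Ivy, Sam, Ada, Ava, Pia, Dee]
Visit Fay → queue [Eli, Ivy, Sam, Ada, Ava, Pia, Dee]
Visit Eli → queue [Ivy, Sam, Ada, Ava, Pia, Dee]
Visit Ivy → queue [Sam, Ada, Ava, Pia, Dee]
Visit Sam → queue [Ada, Ava, Pia, Dee]
Visit Ada → queue [Ava, Pia, Dee]
Visit Ava → queue [Pia, Dee]
Visit Pia → queue [Dee]
Visit Dee → queue []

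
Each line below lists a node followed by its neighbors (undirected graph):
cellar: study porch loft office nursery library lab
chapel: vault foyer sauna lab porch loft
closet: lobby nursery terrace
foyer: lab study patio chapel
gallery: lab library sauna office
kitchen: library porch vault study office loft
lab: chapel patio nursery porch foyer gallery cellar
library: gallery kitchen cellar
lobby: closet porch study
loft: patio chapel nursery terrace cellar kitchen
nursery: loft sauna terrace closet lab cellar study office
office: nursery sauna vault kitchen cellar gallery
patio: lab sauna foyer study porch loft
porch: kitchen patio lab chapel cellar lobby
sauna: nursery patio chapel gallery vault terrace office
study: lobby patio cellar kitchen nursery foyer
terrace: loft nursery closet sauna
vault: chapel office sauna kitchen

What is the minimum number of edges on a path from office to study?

2

Level 0: office
Level 1: cellar, gallery, kitchen, nursery, sauna, vault
Level 2: chapel, closet, lab, library, loft, patio, porch, study, terrace
Level 3: foyer, lobby
study first appears at level 2.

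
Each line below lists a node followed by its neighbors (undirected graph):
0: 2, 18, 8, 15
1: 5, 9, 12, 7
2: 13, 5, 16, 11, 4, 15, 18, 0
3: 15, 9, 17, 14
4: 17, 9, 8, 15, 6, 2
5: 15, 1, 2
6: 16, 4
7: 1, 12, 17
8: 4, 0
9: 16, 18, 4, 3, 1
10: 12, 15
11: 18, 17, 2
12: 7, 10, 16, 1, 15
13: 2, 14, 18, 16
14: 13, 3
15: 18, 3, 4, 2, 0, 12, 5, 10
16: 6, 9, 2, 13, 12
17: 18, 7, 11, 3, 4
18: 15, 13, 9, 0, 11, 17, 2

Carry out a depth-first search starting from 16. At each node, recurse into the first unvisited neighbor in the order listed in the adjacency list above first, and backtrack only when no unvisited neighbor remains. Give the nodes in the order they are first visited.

16, 6, 4, 17, 18, 15, 3, 9, 1, 5, 2, 13, 14, 11, 0, 8, 12, 7, 10

Visit 16
16 → 6
6 → 4
4 → 17
17 → 18
18 → 15
15 → 3
3 → 9
9 → 1
1 → 5
5 → 2
2 → 13
13 → 14
2 → 11
2 → 0
0 → 8
1 → 12
12 → 7
12 → 10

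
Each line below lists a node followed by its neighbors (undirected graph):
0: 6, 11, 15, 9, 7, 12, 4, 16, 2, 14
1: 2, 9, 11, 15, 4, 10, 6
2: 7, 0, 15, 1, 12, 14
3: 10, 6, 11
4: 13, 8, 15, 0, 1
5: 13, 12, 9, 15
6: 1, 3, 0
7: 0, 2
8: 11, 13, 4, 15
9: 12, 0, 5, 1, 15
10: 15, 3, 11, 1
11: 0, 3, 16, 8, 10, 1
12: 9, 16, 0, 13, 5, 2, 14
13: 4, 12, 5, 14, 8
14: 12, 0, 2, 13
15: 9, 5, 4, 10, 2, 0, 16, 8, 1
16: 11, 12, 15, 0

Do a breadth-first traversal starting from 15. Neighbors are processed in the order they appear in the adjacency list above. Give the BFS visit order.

15, 9, 5, 4, 10, 2, 0, 16, 8, 1, 12, 13, 3, 11, 7, 14, 6

Visit 15; enqueue 9, 5, 4, 10, 2, 0, 16, 8, 1 → queue [9, 5, 4, 10, 2, 0, 16, 8, 1]
Visit 9; enqueue 12 → queue [5, 4, 10, 2, 0, 16, 8, 1, 12]
Visit 5; enqueue 13 → queue [4, 10, 2, 0, 16, 8, 1, 12, 13]
Visit 4 → queue [10, 2, 0, 16, 8, 1, 12, 13]
Visit 10; enqueue 3, 11 → queue [2, 0, 16, 8, 1, 12, 13, 3, 11]
Visit 2; enqueue 7, 14 → queue [0, 16, 8, 1, 12, 13, 3, 11, 7, 14]
Visit 0; enqueue 6 → queue [16, 8, 1, 12, 13, 3, 11, 7, 14, 6]
Visit 16 → queue [8, 1, 12, 13, 3, 11, 7, 14, 6]
Visit 8 → queue [1, 12, 13, 3, 11, 7, 14, 6]
Visit 1 → queue [12, 13, 3, 11, 7, 14, 6]
Visit 12 → queue [13, 3, 11, 7, 14, 6]
Visit 13 → queue [3, 11, 7, 14, 6]
Visit 3 → queue [11, 7, 14, 6]
Visit 11 → queue [7, 14, 6]
Visit 7 → queue [14, 6]
Visit 14 → queue [6]
Visit 6 → queue []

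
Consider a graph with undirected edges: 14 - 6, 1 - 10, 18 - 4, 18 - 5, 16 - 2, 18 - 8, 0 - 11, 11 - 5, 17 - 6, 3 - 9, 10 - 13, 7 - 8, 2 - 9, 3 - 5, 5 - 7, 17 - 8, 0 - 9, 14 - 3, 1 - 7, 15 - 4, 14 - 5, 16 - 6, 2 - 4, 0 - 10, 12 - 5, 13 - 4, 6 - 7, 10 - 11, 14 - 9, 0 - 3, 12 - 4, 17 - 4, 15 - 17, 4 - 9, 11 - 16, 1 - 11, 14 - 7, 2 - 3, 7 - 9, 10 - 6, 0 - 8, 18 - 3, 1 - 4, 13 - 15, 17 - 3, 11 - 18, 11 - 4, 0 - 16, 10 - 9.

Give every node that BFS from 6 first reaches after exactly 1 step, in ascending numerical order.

7, 10, 14, 16, 17

Level 0: 6
Level 1: 7, 10, 14, 16, 17
Level 2: 0, 1, 2, 3, 4, 5, 8, 9, 11, 13, 15
Level 3: 12, 18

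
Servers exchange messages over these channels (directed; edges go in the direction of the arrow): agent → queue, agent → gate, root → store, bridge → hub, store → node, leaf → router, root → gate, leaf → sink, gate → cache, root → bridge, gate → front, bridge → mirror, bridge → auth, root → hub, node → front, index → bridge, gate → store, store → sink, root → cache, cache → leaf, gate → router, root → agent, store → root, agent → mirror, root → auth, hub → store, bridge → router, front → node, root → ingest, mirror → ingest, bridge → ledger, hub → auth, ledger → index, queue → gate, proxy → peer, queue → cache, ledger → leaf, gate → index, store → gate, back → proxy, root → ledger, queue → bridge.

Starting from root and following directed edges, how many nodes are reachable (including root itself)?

BFS from root visits: root, agent, auth, bridge, cache, gate, hub, ingest, ledger, store, mirror, queue, router, leaf, front, index, node, sink
Reachable nodes: 18 of 21 total.

18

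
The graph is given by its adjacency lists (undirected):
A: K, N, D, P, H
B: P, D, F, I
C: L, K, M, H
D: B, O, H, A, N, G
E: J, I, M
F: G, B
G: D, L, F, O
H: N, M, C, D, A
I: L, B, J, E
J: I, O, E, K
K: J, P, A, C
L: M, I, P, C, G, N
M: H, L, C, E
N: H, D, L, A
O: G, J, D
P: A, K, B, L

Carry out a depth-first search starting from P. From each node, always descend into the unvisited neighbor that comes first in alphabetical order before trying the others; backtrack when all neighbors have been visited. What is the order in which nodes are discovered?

P, A, D, B, F, G, L, C, H, M, E, I, J, K, O, N

Visit P
P → A
A → D
D → B
B → F
F → G
G → L
L → C
C → H
H → M
M → E
E → I
I → J
J → K
J → O
H → N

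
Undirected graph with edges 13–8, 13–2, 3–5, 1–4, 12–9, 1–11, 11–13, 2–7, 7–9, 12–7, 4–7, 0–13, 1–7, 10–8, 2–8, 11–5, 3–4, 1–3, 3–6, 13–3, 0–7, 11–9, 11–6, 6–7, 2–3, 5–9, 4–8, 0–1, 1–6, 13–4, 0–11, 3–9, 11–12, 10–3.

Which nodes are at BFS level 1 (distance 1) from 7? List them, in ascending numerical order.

Level 0: 7
Level 1: 0, 1, 2, 4, 6, 9, 12
Level 2: 3, 5, 8, 11, 13
Level 3: 10

0, 1, 2, 4, 6, 9, 12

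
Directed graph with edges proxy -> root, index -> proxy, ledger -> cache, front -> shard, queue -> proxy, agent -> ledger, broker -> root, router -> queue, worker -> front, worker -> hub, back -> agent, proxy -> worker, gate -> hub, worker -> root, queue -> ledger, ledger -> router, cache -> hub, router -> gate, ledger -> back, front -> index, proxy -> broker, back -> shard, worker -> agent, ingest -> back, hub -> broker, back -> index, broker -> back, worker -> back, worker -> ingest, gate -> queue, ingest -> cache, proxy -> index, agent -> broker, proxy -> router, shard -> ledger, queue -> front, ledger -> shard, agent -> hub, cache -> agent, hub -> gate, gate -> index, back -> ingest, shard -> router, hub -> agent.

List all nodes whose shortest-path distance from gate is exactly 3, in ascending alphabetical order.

back, cache, root, router, shard, worker

Level 0: gate
Level 1: hub, index, queue
Level 2: agent, broker, front, ledger, proxy
Level 3: back, cache, root, router, shard, worker
Level 4: ingest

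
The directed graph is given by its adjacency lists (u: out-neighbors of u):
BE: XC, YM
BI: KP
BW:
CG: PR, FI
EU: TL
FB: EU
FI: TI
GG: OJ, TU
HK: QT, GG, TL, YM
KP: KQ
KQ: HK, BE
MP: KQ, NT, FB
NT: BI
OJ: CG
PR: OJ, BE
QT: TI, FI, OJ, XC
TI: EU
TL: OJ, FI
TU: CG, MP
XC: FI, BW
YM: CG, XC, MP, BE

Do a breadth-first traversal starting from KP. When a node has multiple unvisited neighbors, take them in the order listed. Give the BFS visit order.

KP -> KQ -> HK -> BE -> QT -> GG -> TL -> YM -> XC -> TI -> FI -> OJ -> TU -> CG -> MP -> BW -> EU -> PR -> NT -> FB -> BI

Visit KP; enqueue KQ → queue [KQ]
Visit KQ; enqueue HK, BE → queue [HK, BE]
Visit HK; enqueue QT, GG, TL, YM → queue [BE, QT, GG, TL, YM]
Visit BE; enqueue XC → queue [QT, GG, TL, YM, XC]
Visit QT; enqueue TI, FI, OJ → queue [GG, TL, YM, XC, TI, FI, OJ]
Visit GG; enqueue TU → queue [TL, YM, XC, TI, FI, OJ, TU]
Visit TL → queue [YM, XC, TI, FI, OJ, TU]
Visit YM; enqueue CG, MP → queue [XC, TI, FI, OJ, TU, CG, MP]
Visit XC; enqueue BW → queue [TI, FI, OJ, TU, CG, MP, BW]
Visit TI; enqueue EU → queue [FI, OJ, TU, CG, MP, BW, EU]
Visit FI → queue [OJ, TU, CG, MP, BW, EU]
Visit OJ → queue [TU, CG, MP, BW, EU]
Visit TU → queue [CG, MP, BW, EU]
Visit CG; enqueue PR → queue [MP, BW, EU, PR]
Visit MP; enqueue NT, FB → queue [BW, EU, PR, NT, FB]
Visit BW → queue [EU, PR, NT, FB]
Visit EU → queue [PR, NT, FB]
Visit PR → queue [NT, FB]
Visit NT; enqueue BI → queue [FB, BI]
Visit FB → queue [BI]
Visit BI → queue []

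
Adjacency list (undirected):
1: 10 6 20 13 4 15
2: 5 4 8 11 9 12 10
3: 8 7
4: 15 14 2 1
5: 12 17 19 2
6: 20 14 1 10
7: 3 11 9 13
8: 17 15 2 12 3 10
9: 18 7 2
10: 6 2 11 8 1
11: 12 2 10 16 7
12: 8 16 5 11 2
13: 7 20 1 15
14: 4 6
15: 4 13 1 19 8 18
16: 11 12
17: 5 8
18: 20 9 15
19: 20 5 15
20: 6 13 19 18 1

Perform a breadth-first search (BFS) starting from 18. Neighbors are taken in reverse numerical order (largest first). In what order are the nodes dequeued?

Visit 18; enqueue 20, 15, 9 → queue [20, 15, 9]
Visit 20; enqueue 19, 13, 6, 1 → queue [15, 9, 19, 13, 6, 1]
Visit 15; enqueue 8, 4 → queue [9, 19, 13, 6, 1, 8, 4]
Visit 9; enqueue 7, 2 → queue [19, 13, 6, 1, 8, 4, 7, 2]
Visit 19; enqueue 5 → queue [13, 6, 1, 8, 4, 7, 2, 5]
Visit 13 → queue [6, 1, 8, 4, 7, 2, 5]
Visit 6; enqueue 14, 10 → queue [1, 8, 4, 7, 2, 5, 14, 10]
Visit 1 → queue [8, 4, 7, 2, 5, 14, 10]
Visit 8; enqueue 17, 12, 3 → queue [4, 7, 2, 5, 14, 10, 17, 12, 3]
Visit 4 → queue [7, 2, 5, 14, 10, 17, 12, 3]
Visit 7; enqueue 11 → queue [2, 5, 14, 10, 17, 12, 3, 11]
Visit 2 → queue [5, 14, 10, 17, 12, 3, 11]
Visit 5 → queue [14, 10, 17, 12, 3, 11]
Visit 14 → queue [10, 17, 12, 3, 11]
Visit 10 → queue [17, 12, 3, 11]
Visit 17 → queue [12, 3, 11]
Visit 12; enqueue 16 → queue [3, 11, 16]
Visit 3 → queue [11, 16]
Visit 11 → queue [16]
Visit 16 → queue []

18, 20, 15, 9, 19, 13, 6, 1, 8, 4, 7, 2, 5, 14, 10, 17, 12, 3, 11, 16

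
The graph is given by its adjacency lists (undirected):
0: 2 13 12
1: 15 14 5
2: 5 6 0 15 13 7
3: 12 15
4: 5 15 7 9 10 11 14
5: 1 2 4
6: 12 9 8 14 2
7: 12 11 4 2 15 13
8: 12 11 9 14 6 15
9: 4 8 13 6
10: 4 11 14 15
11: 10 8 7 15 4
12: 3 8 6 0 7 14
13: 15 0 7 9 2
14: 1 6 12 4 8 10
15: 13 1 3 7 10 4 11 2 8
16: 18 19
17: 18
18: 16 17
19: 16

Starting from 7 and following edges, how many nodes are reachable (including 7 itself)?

BFS from 7 visits: 7, 12, 11, 4, 2, 15, 13, 3, 8, 6, 0, 14, 10, 5, 9, 1
Reachable nodes: 16 of 20 total.

16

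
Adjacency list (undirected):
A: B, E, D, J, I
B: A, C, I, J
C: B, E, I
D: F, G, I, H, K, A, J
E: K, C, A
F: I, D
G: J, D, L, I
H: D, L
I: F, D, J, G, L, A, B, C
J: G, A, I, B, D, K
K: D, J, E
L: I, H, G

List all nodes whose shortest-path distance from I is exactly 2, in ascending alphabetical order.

Level 0: I
Level 1: A, B, C, D, F, G, J, L
Level 2: E, H, K

E, H, K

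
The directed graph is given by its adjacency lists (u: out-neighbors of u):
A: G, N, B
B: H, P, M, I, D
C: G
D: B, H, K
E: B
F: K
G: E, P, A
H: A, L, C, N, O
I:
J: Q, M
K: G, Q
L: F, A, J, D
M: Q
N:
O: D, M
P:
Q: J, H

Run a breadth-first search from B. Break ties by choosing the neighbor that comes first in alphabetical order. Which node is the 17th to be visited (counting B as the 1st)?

E

Visit B; enqueue D, H, I, M, P → queue [D, H, I, M, P]
Visit D; enqueue K → queue [H, I, M, P, K]
Visit H; enqueue A, C, L, N, O → queue [I, M, P, K, A, C, L, N, O]
Visit I → queue [M, P, K, A, C, L, N, O]
Visit M; enqueue Q → queue [P, K, A, C, L, N, O, Q]
Visit P → queue [K, A, C, L, N, O, Q]
Visit K; enqueue G → queue [A, C, L, N, O, Q, G]
Visit A → queue [C, L, N, O, Q, G]
Visit C → queue [L, N, O, Q, G]
Visit L; enqueue F, J → queue [N, O, Q, G, F, J]
Visit N → queue [O, Q, G, F, J]
Visit O → queue [Q, G, F, J]
Visit Q → queue [G, F, J]
Visit G; enqueue E → queue [F, J, E]
Visit F → queue [J, E]
Visit J → queue [E]
Visit E → queue []

Visit order: B, D, H, I, M, P, K, A, C, L, N, O, Q, G, F, J, E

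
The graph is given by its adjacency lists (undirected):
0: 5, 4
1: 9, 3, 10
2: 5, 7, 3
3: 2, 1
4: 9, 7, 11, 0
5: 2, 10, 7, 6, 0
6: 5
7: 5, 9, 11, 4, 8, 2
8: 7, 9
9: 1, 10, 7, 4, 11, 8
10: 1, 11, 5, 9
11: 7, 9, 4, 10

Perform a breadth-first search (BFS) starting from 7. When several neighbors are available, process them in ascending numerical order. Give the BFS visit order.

7, 2, 4, 5, 8, 9, 11, 3, 0, 6, 10, 1

Visit 7; enqueue 2, 4, 5, 8, 9, 11 → queue [2, 4, 5, 8, 9, 11]
Visit 2; enqueue 3 → queue [4, 5, 8, 9, 11, 3]
Visit 4; enqueue 0 → queue [5, 8, 9, 11, 3, 0]
Visit 5; enqueue 6, 10 → queue [8, 9, 11, 3, 0, 6, 10]
Visit 8 → queue [9, 11, 3, 0, 6, 10]
Visit 9; enqueue 1 → queue [11, 3, 0, 6, 10, 1]
Visit 11 → queue [3, 0, 6, 10, 1]
Visit 3 → queue [0, 6, 10, 1]
Visit 0 → queue [6, 10, 1]
Visit 6 → queue [10, 1]
Visit 10 → queue [1]
Visit 1 → queue []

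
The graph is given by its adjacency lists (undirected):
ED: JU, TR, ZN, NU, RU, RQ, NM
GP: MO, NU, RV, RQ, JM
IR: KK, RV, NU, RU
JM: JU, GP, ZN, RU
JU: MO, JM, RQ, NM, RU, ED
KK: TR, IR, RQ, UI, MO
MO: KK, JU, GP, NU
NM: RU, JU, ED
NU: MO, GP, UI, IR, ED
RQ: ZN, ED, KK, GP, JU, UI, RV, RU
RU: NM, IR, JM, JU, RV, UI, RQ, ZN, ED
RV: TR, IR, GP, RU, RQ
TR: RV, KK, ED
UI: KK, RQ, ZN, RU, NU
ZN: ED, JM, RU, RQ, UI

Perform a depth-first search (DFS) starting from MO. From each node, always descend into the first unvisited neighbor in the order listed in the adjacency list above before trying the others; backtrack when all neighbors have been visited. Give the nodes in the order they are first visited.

MO KK TR RV IR NU GP RQ ZN ED JU JM RU NM UI

Visit MO
MO → KK
KK → TR
TR → RV
RV → IR
IR → NU
NU → GP
GP → RQ
RQ → ZN
ZN → ED
ED → JU
JU → JM
JM → RU
RU → NM
RU → UI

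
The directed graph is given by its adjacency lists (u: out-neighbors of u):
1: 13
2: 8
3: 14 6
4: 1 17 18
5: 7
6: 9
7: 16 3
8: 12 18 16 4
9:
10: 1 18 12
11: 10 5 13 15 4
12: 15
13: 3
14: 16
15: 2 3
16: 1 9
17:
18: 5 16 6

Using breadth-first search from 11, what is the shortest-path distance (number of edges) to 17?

Level 0: 11
Level 1: 4, 5, 10, 13, 15
Level 2: 1, 2, 3, 7, 12, 17, 18
Level 3: 6, 8, 14, 16
Level 4: 9
17 first appears at level 2.

2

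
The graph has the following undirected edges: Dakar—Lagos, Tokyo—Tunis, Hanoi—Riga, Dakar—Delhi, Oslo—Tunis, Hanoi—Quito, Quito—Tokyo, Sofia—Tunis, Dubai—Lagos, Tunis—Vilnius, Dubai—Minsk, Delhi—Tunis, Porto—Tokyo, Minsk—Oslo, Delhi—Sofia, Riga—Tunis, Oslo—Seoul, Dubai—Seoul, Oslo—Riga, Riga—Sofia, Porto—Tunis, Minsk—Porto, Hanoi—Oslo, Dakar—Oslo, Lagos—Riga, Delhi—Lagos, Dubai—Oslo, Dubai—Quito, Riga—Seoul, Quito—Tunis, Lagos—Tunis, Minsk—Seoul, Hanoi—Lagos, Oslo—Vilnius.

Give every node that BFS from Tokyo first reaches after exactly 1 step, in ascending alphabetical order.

Porto, Quito, Tunis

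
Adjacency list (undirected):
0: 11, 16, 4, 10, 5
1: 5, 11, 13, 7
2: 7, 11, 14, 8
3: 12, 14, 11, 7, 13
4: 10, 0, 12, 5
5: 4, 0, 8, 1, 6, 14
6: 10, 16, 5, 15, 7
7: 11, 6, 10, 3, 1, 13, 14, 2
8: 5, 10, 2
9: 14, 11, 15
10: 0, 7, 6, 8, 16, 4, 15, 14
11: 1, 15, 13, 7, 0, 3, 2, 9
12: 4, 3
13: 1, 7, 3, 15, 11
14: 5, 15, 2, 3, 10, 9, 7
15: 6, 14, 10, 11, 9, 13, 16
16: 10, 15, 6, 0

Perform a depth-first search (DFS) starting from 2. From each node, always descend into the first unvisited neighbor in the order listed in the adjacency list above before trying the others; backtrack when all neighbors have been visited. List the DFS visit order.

2, 7, 11, 1, 5, 4, 10, 0, 16, 15, 6, 14, 3, 12, 13, 9, 8

Visit 2
2 → 7
7 → 11
11 → 1
1 → 5
5 → 4
4 → 10
10 → 0
0 → 16
16 → 15
15 → 6
15 → 14
14 → 3
3 → 12
3 → 13
14 → 9
10 → 8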